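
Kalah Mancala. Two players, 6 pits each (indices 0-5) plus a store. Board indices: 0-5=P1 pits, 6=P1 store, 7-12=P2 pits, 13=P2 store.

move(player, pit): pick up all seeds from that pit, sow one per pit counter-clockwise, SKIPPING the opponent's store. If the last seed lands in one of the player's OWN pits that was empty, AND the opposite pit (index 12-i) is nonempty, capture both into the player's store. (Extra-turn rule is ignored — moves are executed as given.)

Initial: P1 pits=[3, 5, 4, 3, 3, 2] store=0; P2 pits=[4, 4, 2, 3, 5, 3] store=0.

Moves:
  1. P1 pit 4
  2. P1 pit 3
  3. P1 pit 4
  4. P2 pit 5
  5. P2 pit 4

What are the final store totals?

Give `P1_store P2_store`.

Move 1: P1 pit4 -> P1=[3,5,4,3,0,3](1) P2=[5,4,2,3,5,3](0)
Move 2: P1 pit3 -> P1=[3,5,4,0,1,4](2) P2=[5,4,2,3,5,3](0)
Move 3: P1 pit4 -> P1=[3,5,4,0,0,5](2) P2=[5,4,2,3,5,3](0)
Move 4: P2 pit5 -> P1=[4,6,4,0,0,5](2) P2=[5,4,2,3,5,0](1)
Move 5: P2 pit4 -> P1=[5,7,5,0,0,5](2) P2=[5,4,2,3,0,1](2)

Answer: 2 2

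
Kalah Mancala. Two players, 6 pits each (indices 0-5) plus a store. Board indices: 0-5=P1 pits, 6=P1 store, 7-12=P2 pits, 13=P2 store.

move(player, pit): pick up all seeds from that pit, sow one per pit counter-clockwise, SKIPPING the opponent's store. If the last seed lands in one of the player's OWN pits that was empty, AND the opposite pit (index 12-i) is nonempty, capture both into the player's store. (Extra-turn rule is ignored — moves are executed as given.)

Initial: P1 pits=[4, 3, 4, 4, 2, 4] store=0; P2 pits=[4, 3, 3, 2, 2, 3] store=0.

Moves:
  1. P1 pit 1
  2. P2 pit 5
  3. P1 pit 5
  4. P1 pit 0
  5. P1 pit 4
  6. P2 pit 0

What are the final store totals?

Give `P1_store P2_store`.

Answer: 8 1

Derivation:
Move 1: P1 pit1 -> P1=[4,0,5,5,3,4](0) P2=[4,3,3,2,2,3](0)
Move 2: P2 pit5 -> P1=[5,1,5,5,3,4](0) P2=[4,3,3,2,2,0](1)
Move 3: P1 pit5 -> P1=[5,1,5,5,3,0](1) P2=[5,4,4,2,2,0](1)
Move 4: P1 pit0 -> P1=[0,2,6,6,4,0](7) P2=[0,4,4,2,2,0](1)
Move 5: P1 pit4 -> P1=[0,2,6,6,0,1](8) P2=[1,5,4,2,2,0](1)
Move 6: P2 pit0 -> P1=[0,2,6,6,0,1](8) P2=[0,6,4,2,2,0](1)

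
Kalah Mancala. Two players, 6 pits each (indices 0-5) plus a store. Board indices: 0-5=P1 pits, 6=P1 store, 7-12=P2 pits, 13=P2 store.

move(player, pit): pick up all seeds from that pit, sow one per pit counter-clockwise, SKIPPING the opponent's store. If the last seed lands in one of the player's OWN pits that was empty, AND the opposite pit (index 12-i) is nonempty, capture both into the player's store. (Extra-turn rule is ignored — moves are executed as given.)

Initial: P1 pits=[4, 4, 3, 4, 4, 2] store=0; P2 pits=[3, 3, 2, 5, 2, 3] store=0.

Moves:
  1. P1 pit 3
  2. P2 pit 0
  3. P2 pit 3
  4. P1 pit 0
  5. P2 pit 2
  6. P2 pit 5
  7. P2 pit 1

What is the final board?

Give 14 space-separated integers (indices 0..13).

Answer: 0 7 6 2 6 4 1 0 0 1 2 6 0 4

Derivation:
Move 1: P1 pit3 -> P1=[4,4,3,0,5,3](1) P2=[4,3,2,5,2,3](0)
Move 2: P2 pit0 -> P1=[4,4,3,0,5,3](1) P2=[0,4,3,6,3,3](0)
Move 3: P2 pit3 -> P1=[5,5,4,0,5,3](1) P2=[0,4,3,0,4,4](1)
Move 4: P1 pit0 -> P1=[0,6,5,1,6,4](1) P2=[0,4,3,0,4,4](1)
Move 5: P2 pit2 -> P1=[0,6,5,1,6,4](1) P2=[0,4,0,1,5,5](1)
Move 6: P2 pit5 -> P1=[1,7,6,2,6,4](1) P2=[0,4,0,1,5,0](2)
Move 7: P2 pit1 -> P1=[0,7,6,2,6,4](1) P2=[0,0,1,2,6,0](4)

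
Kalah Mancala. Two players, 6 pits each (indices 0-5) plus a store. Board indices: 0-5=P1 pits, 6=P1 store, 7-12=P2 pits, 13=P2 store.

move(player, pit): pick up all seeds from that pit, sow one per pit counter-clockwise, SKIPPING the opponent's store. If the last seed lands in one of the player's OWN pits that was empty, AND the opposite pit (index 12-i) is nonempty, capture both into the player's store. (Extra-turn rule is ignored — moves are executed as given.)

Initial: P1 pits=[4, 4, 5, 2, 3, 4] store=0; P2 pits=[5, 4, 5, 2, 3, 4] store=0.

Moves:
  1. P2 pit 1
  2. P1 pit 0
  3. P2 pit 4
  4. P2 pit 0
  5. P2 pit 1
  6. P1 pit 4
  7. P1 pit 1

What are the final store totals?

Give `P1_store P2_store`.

Move 1: P2 pit1 -> P1=[4,4,5,2,3,4](0) P2=[5,0,6,3,4,5](0)
Move 2: P1 pit0 -> P1=[0,5,6,3,4,4](0) P2=[5,0,6,3,4,5](0)
Move 3: P2 pit4 -> P1=[1,6,6,3,4,4](0) P2=[5,0,6,3,0,6](1)
Move 4: P2 pit0 -> P1=[1,6,6,3,4,4](0) P2=[0,1,7,4,1,7](1)
Move 5: P2 pit1 -> P1=[1,6,6,3,4,4](0) P2=[0,0,8,4,1,7](1)
Move 6: P1 pit4 -> P1=[1,6,6,3,0,5](1) P2=[1,1,8,4,1,7](1)
Move 7: P1 pit1 -> P1=[1,0,7,4,1,6](2) P2=[2,1,8,4,1,7](1)

Answer: 2 1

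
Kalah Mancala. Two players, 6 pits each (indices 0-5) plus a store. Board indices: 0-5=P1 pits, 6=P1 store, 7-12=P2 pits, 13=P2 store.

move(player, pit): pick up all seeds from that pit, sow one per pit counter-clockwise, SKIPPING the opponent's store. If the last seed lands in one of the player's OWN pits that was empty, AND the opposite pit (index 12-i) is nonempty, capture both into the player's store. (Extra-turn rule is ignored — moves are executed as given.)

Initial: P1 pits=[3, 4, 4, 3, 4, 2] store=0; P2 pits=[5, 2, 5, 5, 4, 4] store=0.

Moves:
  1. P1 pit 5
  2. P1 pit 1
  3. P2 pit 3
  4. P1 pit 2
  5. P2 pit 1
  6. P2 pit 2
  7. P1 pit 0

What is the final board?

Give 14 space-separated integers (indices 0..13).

Answer: 0 3 1 6 7 2 9 1 0 0 2 6 6 2

Derivation:
Move 1: P1 pit5 -> P1=[3,4,4,3,4,0](1) P2=[6,2,5,5,4,4](0)
Move 2: P1 pit1 -> P1=[3,0,5,4,5,0](8) P2=[0,2,5,5,4,4](0)
Move 3: P2 pit3 -> P1=[4,1,5,4,5,0](8) P2=[0,2,5,0,5,5](1)
Move 4: P1 pit2 -> P1=[4,1,0,5,6,1](9) P2=[1,2,5,0,5,5](1)
Move 5: P2 pit1 -> P1=[4,1,0,5,6,1](9) P2=[1,0,6,1,5,5](1)
Move 6: P2 pit2 -> P1=[5,2,0,5,6,1](9) P2=[1,0,0,2,6,6](2)
Move 7: P1 pit0 -> P1=[0,3,1,6,7,2](9) P2=[1,0,0,2,6,6](2)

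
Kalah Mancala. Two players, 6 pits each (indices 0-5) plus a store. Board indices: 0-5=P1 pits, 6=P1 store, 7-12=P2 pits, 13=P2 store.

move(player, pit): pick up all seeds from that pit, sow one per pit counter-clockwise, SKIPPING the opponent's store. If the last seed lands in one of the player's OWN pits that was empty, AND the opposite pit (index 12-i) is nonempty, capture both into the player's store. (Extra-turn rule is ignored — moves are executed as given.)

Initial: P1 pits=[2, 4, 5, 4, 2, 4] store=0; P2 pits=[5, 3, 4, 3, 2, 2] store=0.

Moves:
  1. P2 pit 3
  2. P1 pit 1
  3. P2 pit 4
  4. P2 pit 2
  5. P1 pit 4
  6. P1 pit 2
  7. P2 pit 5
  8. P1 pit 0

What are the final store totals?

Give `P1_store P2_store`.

Move 1: P2 pit3 -> P1=[2,4,5,4,2,4](0) P2=[5,3,4,0,3,3](1)
Move 2: P1 pit1 -> P1=[2,0,6,5,3,5](0) P2=[5,3,4,0,3,3](1)
Move 3: P2 pit4 -> P1=[3,0,6,5,3,5](0) P2=[5,3,4,0,0,4](2)
Move 4: P2 pit2 -> P1=[3,0,6,5,3,5](0) P2=[5,3,0,1,1,5](3)
Move 5: P1 pit4 -> P1=[3,0,6,5,0,6](1) P2=[6,3,0,1,1,5](3)
Move 6: P1 pit2 -> P1=[3,0,0,6,1,7](2) P2=[7,4,0,1,1,5](3)
Move 7: P2 pit5 -> P1=[4,1,1,7,1,7](2) P2=[7,4,0,1,1,0](4)
Move 8: P1 pit0 -> P1=[0,2,2,8,2,7](2) P2=[7,4,0,1,1,0](4)

Answer: 2 4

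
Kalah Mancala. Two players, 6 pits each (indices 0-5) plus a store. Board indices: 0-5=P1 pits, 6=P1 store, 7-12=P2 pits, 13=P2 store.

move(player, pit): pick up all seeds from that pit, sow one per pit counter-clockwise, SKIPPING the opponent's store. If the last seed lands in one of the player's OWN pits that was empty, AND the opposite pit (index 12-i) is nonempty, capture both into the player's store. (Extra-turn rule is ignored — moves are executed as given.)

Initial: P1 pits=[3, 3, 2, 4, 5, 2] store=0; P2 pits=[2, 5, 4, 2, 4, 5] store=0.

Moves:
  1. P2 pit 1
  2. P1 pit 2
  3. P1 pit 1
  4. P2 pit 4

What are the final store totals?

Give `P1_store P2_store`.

Move 1: P2 pit1 -> P1=[3,3,2,4,5,2](0) P2=[2,0,5,3,5,6](1)
Move 2: P1 pit2 -> P1=[3,3,0,5,6,2](0) P2=[2,0,5,3,5,6](1)
Move 3: P1 pit1 -> P1=[3,0,1,6,7,2](0) P2=[2,0,5,3,5,6](1)
Move 4: P2 pit4 -> P1=[4,1,2,6,7,2](0) P2=[2,0,5,3,0,7](2)

Answer: 0 2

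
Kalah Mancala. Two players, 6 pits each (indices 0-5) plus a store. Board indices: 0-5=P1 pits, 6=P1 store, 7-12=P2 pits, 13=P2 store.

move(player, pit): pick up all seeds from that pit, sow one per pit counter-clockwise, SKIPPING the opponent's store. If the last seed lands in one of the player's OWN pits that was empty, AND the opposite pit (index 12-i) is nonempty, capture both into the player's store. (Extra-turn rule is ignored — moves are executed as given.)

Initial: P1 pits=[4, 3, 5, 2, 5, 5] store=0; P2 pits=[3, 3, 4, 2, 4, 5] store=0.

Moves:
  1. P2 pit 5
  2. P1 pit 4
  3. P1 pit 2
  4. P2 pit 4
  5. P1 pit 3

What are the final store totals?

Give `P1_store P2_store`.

Move 1: P2 pit5 -> P1=[5,4,6,3,5,5](0) P2=[3,3,4,2,4,0](1)
Move 2: P1 pit4 -> P1=[5,4,6,3,0,6](1) P2=[4,4,5,2,4,0](1)
Move 3: P1 pit2 -> P1=[5,4,0,4,1,7](2) P2=[5,5,5,2,4,0](1)
Move 4: P2 pit4 -> P1=[6,5,0,4,1,7](2) P2=[5,5,5,2,0,1](2)
Move 5: P1 pit3 -> P1=[6,5,0,0,2,8](3) P2=[6,5,5,2,0,1](2)

Answer: 3 2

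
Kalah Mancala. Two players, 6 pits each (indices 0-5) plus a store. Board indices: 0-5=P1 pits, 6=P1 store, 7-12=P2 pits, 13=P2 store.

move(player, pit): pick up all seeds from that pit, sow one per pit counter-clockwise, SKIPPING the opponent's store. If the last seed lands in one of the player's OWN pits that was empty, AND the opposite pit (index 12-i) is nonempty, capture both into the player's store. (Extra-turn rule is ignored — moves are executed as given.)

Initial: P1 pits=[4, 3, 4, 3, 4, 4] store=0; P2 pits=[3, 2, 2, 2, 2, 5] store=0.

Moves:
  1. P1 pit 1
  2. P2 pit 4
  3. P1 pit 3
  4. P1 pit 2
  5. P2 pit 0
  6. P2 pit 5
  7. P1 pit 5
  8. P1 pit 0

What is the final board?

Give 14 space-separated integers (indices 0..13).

Move 1: P1 pit1 -> P1=[4,0,5,4,5,4](0) P2=[3,2,2,2,2,5](0)
Move 2: P2 pit4 -> P1=[4,0,5,4,5,4](0) P2=[3,2,2,2,0,6](1)
Move 3: P1 pit3 -> P1=[4,0,5,0,6,5](1) P2=[4,2,2,2,0,6](1)
Move 4: P1 pit2 -> P1=[4,0,0,1,7,6](2) P2=[5,2,2,2,0,6](1)
Move 5: P2 pit0 -> P1=[4,0,0,1,7,6](2) P2=[0,3,3,3,1,7](1)
Move 6: P2 pit5 -> P1=[5,1,1,2,8,7](2) P2=[0,3,3,3,1,0](2)
Move 7: P1 pit5 -> P1=[5,1,1,2,8,0](3) P2=[1,4,4,4,2,1](2)
Move 8: P1 pit0 -> P1=[0,2,2,3,9,0](5) P2=[0,4,4,4,2,1](2)

Answer: 0 2 2 3 9 0 5 0 4 4 4 2 1 2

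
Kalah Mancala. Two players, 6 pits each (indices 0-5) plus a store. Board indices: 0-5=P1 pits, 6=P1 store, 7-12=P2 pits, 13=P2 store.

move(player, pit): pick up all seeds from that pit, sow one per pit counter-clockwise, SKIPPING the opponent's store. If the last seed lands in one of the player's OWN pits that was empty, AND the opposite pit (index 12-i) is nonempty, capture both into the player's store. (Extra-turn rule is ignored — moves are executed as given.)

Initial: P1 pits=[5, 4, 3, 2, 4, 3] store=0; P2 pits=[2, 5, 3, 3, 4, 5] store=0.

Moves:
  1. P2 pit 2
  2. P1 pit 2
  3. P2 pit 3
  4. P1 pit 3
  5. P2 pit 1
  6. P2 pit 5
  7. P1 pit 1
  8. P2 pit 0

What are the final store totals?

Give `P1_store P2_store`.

Answer: 2 3

Derivation:
Move 1: P2 pit2 -> P1=[5,4,3,2,4,3](0) P2=[2,5,0,4,5,6](0)
Move 2: P1 pit2 -> P1=[5,4,0,3,5,4](0) P2=[2,5,0,4,5,6](0)
Move 3: P2 pit3 -> P1=[6,4,0,3,5,4](0) P2=[2,5,0,0,6,7](1)
Move 4: P1 pit3 -> P1=[6,4,0,0,6,5](1) P2=[2,5,0,0,6,7](1)
Move 5: P2 pit1 -> P1=[6,4,0,0,6,5](1) P2=[2,0,1,1,7,8](2)
Move 6: P2 pit5 -> P1=[7,5,1,1,7,6](1) P2=[3,0,1,1,7,0](3)
Move 7: P1 pit1 -> P1=[7,0,2,2,8,7](2) P2=[3,0,1,1,7,0](3)
Move 8: P2 pit0 -> P1=[7,0,2,2,8,7](2) P2=[0,1,2,2,7,0](3)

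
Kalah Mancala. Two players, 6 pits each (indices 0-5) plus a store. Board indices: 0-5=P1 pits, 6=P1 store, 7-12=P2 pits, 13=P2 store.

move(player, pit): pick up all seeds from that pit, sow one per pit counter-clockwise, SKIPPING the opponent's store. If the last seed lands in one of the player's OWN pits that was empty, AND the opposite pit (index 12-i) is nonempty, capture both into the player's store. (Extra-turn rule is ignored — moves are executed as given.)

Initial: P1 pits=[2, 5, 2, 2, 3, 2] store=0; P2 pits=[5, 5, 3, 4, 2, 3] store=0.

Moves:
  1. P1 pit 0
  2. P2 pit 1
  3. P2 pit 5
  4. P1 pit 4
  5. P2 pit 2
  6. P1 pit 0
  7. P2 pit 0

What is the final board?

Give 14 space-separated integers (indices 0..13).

Answer: 0 8 4 2 0 3 1 0 1 1 7 5 2 4

Derivation:
Move 1: P1 pit0 -> P1=[0,6,3,2,3,2](0) P2=[5,5,3,4,2,3](0)
Move 2: P2 pit1 -> P1=[0,6,3,2,3,2](0) P2=[5,0,4,5,3,4](1)
Move 3: P2 pit5 -> P1=[1,7,4,2,3,2](0) P2=[5,0,4,5,3,0](2)
Move 4: P1 pit4 -> P1=[1,7,4,2,0,3](1) P2=[6,0,4,5,3,0](2)
Move 5: P2 pit2 -> P1=[1,7,4,2,0,3](1) P2=[6,0,0,6,4,1](3)
Move 6: P1 pit0 -> P1=[0,8,4,2,0,3](1) P2=[6,0,0,6,4,1](3)
Move 7: P2 pit0 -> P1=[0,8,4,2,0,3](1) P2=[0,1,1,7,5,2](4)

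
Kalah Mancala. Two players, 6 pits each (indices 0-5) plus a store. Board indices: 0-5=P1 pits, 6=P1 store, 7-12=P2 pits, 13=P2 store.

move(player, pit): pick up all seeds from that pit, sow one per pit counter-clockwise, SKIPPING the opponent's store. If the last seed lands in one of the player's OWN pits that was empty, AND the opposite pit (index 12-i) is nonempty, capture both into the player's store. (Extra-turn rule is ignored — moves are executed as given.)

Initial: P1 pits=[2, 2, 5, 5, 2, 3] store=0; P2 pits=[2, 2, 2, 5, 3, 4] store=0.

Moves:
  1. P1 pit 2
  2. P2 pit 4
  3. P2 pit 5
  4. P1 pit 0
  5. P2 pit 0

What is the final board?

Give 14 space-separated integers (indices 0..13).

Answer: 0 4 2 8 4 4 1 0 3 3 6 0 0 2

Derivation:
Move 1: P1 pit2 -> P1=[2,2,0,6,3,4](1) P2=[3,2,2,5,3,4](0)
Move 2: P2 pit4 -> P1=[3,2,0,6,3,4](1) P2=[3,2,2,5,0,5](1)
Move 3: P2 pit5 -> P1=[4,3,1,7,3,4](1) P2=[3,2,2,5,0,0](2)
Move 4: P1 pit0 -> P1=[0,4,2,8,4,4](1) P2=[3,2,2,5,0,0](2)
Move 5: P2 pit0 -> P1=[0,4,2,8,4,4](1) P2=[0,3,3,6,0,0](2)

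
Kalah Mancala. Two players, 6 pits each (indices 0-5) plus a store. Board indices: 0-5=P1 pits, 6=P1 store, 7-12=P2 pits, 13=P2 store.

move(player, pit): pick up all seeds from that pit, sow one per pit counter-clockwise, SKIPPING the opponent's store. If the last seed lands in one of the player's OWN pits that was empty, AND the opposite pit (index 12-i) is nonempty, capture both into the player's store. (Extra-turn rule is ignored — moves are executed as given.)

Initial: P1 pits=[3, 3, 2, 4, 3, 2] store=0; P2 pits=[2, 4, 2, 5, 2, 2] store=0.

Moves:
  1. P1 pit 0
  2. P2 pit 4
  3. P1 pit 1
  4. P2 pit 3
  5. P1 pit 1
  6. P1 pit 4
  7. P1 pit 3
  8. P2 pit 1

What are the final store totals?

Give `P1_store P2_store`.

Move 1: P1 pit0 -> P1=[0,4,3,5,3,2](0) P2=[2,4,2,5,2,2](0)
Move 2: P2 pit4 -> P1=[0,4,3,5,3,2](0) P2=[2,4,2,5,0,3](1)
Move 3: P1 pit1 -> P1=[0,0,4,6,4,3](0) P2=[2,4,2,5,0,3](1)
Move 4: P2 pit3 -> P1=[1,1,4,6,4,3](0) P2=[2,4,2,0,1,4](2)
Move 5: P1 pit1 -> P1=[1,0,5,6,4,3](0) P2=[2,4,2,0,1,4](2)
Move 6: P1 pit4 -> P1=[1,0,5,6,0,4](1) P2=[3,5,2,0,1,4](2)
Move 7: P1 pit3 -> P1=[1,0,5,0,1,5](2) P2=[4,6,3,0,1,4](2)
Move 8: P2 pit1 -> P1=[2,0,5,0,1,5](2) P2=[4,0,4,1,2,5](3)

Answer: 2 3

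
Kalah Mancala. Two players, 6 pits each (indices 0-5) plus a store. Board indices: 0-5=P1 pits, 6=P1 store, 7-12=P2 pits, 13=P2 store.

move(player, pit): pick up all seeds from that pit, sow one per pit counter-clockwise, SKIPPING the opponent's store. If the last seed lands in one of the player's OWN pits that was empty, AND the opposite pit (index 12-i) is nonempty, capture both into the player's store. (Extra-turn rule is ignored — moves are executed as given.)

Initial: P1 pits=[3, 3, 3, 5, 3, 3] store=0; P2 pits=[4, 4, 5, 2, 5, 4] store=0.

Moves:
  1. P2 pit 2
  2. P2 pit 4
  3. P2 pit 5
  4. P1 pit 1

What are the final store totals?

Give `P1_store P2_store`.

Answer: 1 3

Derivation:
Move 1: P2 pit2 -> P1=[4,3,3,5,3,3](0) P2=[4,4,0,3,6,5](1)
Move 2: P2 pit4 -> P1=[5,4,4,6,3,3](0) P2=[4,4,0,3,0,6](2)
Move 3: P2 pit5 -> P1=[6,5,5,7,4,3](0) P2=[4,4,0,3,0,0](3)
Move 4: P1 pit1 -> P1=[6,0,6,8,5,4](1) P2=[4,4,0,3,0,0](3)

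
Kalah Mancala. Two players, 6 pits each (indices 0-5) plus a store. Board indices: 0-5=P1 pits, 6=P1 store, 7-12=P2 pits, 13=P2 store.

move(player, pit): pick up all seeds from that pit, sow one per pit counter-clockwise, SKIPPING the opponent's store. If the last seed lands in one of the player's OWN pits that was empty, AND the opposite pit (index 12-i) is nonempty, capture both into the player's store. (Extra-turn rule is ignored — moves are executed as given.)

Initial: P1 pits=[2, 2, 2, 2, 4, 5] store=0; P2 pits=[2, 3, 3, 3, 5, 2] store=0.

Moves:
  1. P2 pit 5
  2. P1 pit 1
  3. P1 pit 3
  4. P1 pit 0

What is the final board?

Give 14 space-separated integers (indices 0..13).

Answer: 0 1 4 0 5 6 5 2 3 0 3 5 0 1

Derivation:
Move 1: P2 pit5 -> P1=[3,2,2,2,4,5](0) P2=[2,3,3,3,5,0](1)
Move 2: P1 pit1 -> P1=[3,0,3,3,4,5](0) P2=[2,3,3,3,5,0](1)
Move 3: P1 pit3 -> P1=[3,0,3,0,5,6](1) P2=[2,3,3,3,5,0](1)
Move 4: P1 pit0 -> P1=[0,1,4,0,5,6](5) P2=[2,3,0,3,5,0](1)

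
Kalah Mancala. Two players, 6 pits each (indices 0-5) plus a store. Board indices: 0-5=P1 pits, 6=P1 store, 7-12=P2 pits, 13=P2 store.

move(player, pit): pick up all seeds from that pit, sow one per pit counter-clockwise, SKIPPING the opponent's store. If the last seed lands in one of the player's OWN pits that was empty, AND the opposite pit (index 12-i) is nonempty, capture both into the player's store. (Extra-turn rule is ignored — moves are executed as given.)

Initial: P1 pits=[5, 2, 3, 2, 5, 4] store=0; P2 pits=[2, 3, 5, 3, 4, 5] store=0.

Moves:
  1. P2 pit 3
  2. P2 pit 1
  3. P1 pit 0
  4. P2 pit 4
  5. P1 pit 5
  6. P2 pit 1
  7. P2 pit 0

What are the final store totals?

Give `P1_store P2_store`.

Answer: 1 2

Derivation:
Move 1: P2 pit3 -> P1=[5,2,3,2,5,4](0) P2=[2,3,5,0,5,6](1)
Move 2: P2 pit1 -> P1=[5,2,3,2,5,4](0) P2=[2,0,6,1,6,6](1)
Move 3: P1 pit0 -> P1=[0,3,4,3,6,5](0) P2=[2,0,6,1,6,6](1)
Move 4: P2 pit4 -> P1=[1,4,5,4,6,5](0) P2=[2,0,6,1,0,7](2)
Move 5: P1 pit5 -> P1=[1,4,5,4,6,0](1) P2=[3,1,7,2,0,7](2)
Move 6: P2 pit1 -> P1=[1,4,5,4,6,0](1) P2=[3,0,8,2,0,7](2)
Move 7: P2 pit0 -> P1=[1,4,5,4,6,0](1) P2=[0,1,9,3,0,7](2)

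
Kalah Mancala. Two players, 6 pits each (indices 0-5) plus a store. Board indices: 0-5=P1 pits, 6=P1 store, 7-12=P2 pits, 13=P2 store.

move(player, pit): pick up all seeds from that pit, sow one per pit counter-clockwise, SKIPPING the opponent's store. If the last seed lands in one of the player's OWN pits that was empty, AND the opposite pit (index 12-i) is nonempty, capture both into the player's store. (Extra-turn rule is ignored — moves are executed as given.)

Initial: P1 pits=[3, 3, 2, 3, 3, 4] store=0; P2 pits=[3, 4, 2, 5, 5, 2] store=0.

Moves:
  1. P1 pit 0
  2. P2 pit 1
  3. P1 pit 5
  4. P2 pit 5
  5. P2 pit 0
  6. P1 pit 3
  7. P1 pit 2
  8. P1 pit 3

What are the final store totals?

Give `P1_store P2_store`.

Answer: 2 1

Derivation:
Move 1: P1 pit0 -> P1=[0,4,3,4,3,4](0) P2=[3,4,2,5,5,2](0)
Move 2: P2 pit1 -> P1=[0,4,3,4,3,4](0) P2=[3,0,3,6,6,3](0)
Move 3: P1 pit5 -> P1=[0,4,3,4,3,0](1) P2=[4,1,4,6,6,3](0)
Move 4: P2 pit5 -> P1=[1,5,3,4,3,0](1) P2=[4,1,4,6,6,0](1)
Move 5: P2 pit0 -> P1=[1,5,3,4,3,0](1) P2=[0,2,5,7,7,0](1)
Move 6: P1 pit3 -> P1=[1,5,3,0,4,1](2) P2=[1,2,5,7,7,0](1)
Move 7: P1 pit2 -> P1=[1,5,0,1,5,2](2) P2=[1,2,5,7,7,0](1)
Move 8: P1 pit3 -> P1=[1,5,0,0,6,2](2) P2=[1,2,5,7,7,0](1)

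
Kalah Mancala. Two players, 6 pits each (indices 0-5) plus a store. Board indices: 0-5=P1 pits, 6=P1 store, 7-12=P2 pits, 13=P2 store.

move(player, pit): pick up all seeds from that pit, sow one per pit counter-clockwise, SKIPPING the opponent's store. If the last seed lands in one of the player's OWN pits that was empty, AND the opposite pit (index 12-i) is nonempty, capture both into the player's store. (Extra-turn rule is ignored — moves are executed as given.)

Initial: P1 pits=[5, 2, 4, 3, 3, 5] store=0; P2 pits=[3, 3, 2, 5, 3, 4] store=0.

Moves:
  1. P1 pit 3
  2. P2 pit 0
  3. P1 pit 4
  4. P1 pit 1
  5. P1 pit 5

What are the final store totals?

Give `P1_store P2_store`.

Answer: 7 0

Derivation:
Move 1: P1 pit3 -> P1=[5,2,4,0,4,6](1) P2=[3,3,2,5,3,4](0)
Move 2: P2 pit0 -> P1=[5,2,4,0,4,6](1) P2=[0,4,3,6,3,4](0)
Move 3: P1 pit4 -> P1=[5,2,4,0,0,7](2) P2=[1,5,3,6,3,4](0)
Move 4: P1 pit1 -> P1=[5,0,5,0,0,7](6) P2=[1,5,0,6,3,4](0)
Move 5: P1 pit5 -> P1=[5,0,5,0,0,0](7) P2=[2,6,1,7,4,5](0)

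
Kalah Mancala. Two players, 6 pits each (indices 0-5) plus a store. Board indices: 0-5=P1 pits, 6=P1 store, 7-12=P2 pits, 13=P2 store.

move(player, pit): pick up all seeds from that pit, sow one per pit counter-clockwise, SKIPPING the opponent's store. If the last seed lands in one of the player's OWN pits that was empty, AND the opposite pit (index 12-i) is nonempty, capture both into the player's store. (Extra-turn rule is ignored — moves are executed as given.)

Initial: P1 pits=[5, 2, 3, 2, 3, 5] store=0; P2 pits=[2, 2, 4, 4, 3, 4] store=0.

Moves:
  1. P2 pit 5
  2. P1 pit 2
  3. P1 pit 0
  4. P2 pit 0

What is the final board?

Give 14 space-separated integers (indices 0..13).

Move 1: P2 pit5 -> P1=[6,3,4,2,3,5](0) P2=[2,2,4,4,3,0](1)
Move 2: P1 pit2 -> P1=[6,3,0,3,4,6](1) P2=[2,2,4,4,3,0](1)
Move 3: P1 pit0 -> P1=[0,4,1,4,5,7](2) P2=[2,2,4,4,3,0](1)
Move 4: P2 pit0 -> P1=[0,4,1,4,5,7](2) P2=[0,3,5,4,3,0](1)

Answer: 0 4 1 4 5 7 2 0 3 5 4 3 0 1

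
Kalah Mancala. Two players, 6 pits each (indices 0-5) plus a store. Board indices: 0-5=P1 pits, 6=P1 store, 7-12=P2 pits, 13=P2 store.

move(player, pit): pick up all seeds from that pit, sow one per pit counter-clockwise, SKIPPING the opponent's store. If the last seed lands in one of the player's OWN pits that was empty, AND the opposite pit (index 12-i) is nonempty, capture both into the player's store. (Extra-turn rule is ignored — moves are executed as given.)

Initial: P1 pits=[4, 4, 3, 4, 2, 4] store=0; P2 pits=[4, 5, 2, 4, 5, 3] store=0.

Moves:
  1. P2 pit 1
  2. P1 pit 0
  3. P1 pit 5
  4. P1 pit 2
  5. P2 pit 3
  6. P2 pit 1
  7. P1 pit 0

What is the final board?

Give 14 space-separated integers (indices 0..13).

Answer: 0 7 0 6 4 1 2 5 0 5 0 7 5 2

Derivation:
Move 1: P2 pit1 -> P1=[4,4,3,4,2,4](0) P2=[4,0,3,5,6,4](1)
Move 2: P1 pit0 -> P1=[0,5,4,5,3,4](0) P2=[4,0,3,5,6,4](1)
Move 3: P1 pit5 -> P1=[0,5,4,5,3,0](1) P2=[5,1,4,5,6,4](1)
Move 4: P1 pit2 -> P1=[0,5,0,6,4,1](2) P2=[5,1,4,5,6,4](1)
Move 5: P2 pit3 -> P1=[1,6,0,6,4,1](2) P2=[5,1,4,0,7,5](2)
Move 6: P2 pit1 -> P1=[1,6,0,6,4,1](2) P2=[5,0,5,0,7,5](2)
Move 7: P1 pit0 -> P1=[0,7,0,6,4,1](2) P2=[5,0,5,0,7,5](2)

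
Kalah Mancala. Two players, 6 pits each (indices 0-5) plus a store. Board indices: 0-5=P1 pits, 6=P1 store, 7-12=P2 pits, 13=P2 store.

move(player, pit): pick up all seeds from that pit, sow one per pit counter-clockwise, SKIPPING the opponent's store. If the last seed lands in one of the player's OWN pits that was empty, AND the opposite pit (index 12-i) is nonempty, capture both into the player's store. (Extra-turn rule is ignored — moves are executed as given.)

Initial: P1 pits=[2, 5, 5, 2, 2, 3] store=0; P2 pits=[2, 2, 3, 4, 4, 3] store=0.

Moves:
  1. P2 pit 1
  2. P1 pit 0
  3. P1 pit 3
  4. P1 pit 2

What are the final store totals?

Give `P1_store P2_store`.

Move 1: P2 pit1 -> P1=[2,5,5,2,2,3](0) P2=[2,0,4,5,4,3](0)
Move 2: P1 pit0 -> P1=[0,6,6,2,2,3](0) P2=[2,0,4,5,4,3](0)
Move 3: P1 pit3 -> P1=[0,6,6,0,3,4](0) P2=[2,0,4,5,4,3](0)
Move 4: P1 pit2 -> P1=[0,6,0,1,4,5](1) P2=[3,1,4,5,4,3](0)

Answer: 1 0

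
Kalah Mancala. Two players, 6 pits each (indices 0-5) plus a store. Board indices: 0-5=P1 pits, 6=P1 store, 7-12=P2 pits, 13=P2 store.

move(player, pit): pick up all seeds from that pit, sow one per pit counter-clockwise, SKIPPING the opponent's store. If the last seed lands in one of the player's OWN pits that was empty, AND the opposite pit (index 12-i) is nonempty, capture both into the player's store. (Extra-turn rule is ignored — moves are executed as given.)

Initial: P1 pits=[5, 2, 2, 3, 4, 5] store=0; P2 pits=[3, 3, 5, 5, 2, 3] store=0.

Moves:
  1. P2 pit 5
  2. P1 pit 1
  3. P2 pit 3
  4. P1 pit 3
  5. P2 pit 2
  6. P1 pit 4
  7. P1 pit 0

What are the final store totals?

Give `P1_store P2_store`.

Move 1: P2 pit5 -> P1=[6,3,2,3,4,5](0) P2=[3,3,5,5,2,0](1)
Move 2: P1 pit1 -> P1=[6,0,3,4,5,5](0) P2=[3,3,5,5,2,0](1)
Move 3: P2 pit3 -> P1=[7,1,3,4,5,5](0) P2=[3,3,5,0,3,1](2)
Move 4: P1 pit3 -> P1=[7,1,3,0,6,6](1) P2=[4,3,5,0,3,1](2)
Move 5: P2 pit2 -> P1=[8,1,3,0,6,6](1) P2=[4,3,0,1,4,2](3)
Move 6: P1 pit4 -> P1=[8,1,3,0,0,7](2) P2=[5,4,1,2,4,2](3)
Move 7: P1 pit0 -> P1=[0,2,4,1,1,8](3) P2=[6,5,1,2,4,2](3)

Answer: 3 3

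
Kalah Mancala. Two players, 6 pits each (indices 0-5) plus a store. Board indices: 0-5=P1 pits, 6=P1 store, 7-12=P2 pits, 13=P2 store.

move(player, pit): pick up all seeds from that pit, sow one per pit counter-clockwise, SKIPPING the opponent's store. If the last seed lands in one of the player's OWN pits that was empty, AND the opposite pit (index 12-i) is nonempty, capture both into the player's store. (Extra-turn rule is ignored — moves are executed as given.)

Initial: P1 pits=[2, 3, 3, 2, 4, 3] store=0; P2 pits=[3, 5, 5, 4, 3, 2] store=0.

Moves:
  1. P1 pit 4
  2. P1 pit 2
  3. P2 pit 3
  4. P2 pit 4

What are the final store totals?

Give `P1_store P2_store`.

Answer: 1 2

Derivation:
Move 1: P1 pit4 -> P1=[2,3,3,2,0,4](1) P2=[4,6,5,4,3,2](0)
Move 2: P1 pit2 -> P1=[2,3,0,3,1,5](1) P2=[4,6,5,4,3,2](0)
Move 3: P2 pit3 -> P1=[3,3,0,3,1,5](1) P2=[4,6,5,0,4,3](1)
Move 4: P2 pit4 -> P1=[4,4,0,3,1,5](1) P2=[4,6,5,0,0,4](2)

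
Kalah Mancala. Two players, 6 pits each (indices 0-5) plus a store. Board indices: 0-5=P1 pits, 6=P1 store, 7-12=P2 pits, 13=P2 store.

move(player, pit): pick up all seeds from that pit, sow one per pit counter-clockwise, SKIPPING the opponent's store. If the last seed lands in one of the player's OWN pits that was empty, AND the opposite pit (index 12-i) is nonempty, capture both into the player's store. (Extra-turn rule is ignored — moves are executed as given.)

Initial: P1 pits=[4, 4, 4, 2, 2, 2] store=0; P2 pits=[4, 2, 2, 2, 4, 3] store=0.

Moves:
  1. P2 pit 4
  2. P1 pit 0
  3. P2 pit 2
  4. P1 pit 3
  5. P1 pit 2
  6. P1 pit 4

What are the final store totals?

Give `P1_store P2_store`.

Move 1: P2 pit4 -> P1=[5,5,4,2,2,2](0) P2=[4,2,2,2,0,4](1)
Move 2: P1 pit0 -> P1=[0,6,5,3,3,3](0) P2=[4,2,2,2,0,4](1)
Move 3: P2 pit2 -> P1=[0,0,5,3,3,3](0) P2=[4,2,0,3,0,4](8)
Move 4: P1 pit3 -> P1=[0,0,5,0,4,4](1) P2=[4,2,0,3,0,4](8)
Move 5: P1 pit2 -> P1=[0,0,0,1,5,5](2) P2=[5,2,0,3,0,4](8)
Move 6: P1 pit4 -> P1=[0,0,0,1,0,6](3) P2=[6,3,1,3,0,4](8)

Answer: 3 8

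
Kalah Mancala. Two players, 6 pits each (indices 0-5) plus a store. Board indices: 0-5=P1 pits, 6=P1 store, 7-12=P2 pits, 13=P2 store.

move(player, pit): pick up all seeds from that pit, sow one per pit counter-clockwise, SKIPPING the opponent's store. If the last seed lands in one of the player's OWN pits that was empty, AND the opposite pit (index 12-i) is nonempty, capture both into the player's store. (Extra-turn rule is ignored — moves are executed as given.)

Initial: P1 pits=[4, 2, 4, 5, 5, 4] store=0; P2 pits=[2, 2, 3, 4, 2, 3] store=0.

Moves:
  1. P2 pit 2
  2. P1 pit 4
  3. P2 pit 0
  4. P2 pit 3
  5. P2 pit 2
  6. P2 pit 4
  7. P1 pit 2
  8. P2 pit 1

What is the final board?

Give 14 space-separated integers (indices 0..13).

Move 1: P2 pit2 -> P1=[4,2,4,5,5,4](0) P2=[2,2,0,5,3,4](0)
Move 2: P1 pit4 -> P1=[4,2,4,5,0,5](1) P2=[3,3,1,5,3,4](0)
Move 3: P2 pit0 -> P1=[4,2,4,5,0,5](1) P2=[0,4,2,6,3,4](0)
Move 4: P2 pit3 -> P1=[5,3,5,5,0,5](1) P2=[0,4,2,0,4,5](1)
Move 5: P2 pit2 -> P1=[5,3,5,5,0,5](1) P2=[0,4,0,1,5,5](1)
Move 6: P2 pit4 -> P1=[6,4,6,5,0,5](1) P2=[0,4,0,1,0,6](2)
Move 7: P1 pit2 -> P1=[6,4,0,6,1,6](2) P2=[1,5,0,1,0,6](2)
Move 8: P2 pit1 -> P1=[6,4,0,6,1,6](2) P2=[1,0,1,2,1,7](3)

Answer: 6 4 0 6 1 6 2 1 0 1 2 1 7 3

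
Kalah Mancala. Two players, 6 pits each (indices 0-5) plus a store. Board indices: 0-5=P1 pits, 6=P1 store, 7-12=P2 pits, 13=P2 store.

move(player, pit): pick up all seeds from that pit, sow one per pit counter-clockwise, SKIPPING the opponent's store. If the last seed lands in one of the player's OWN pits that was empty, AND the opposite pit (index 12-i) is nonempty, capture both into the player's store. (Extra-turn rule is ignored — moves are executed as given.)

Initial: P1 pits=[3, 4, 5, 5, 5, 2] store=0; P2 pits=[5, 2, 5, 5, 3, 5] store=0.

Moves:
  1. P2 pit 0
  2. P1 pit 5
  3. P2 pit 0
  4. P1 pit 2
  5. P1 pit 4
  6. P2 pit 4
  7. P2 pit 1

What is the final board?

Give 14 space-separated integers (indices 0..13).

Move 1: P2 pit0 -> P1=[3,4,5,5,5,2](0) P2=[0,3,6,6,4,6](0)
Move 2: P1 pit5 -> P1=[3,4,5,5,5,0](1) P2=[1,3,6,6,4,6](0)
Move 3: P2 pit0 -> P1=[3,4,5,5,5,0](1) P2=[0,4,6,6,4,6](0)
Move 4: P1 pit2 -> P1=[3,4,0,6,6,1](2) P2=[1,4,6,6,4,6](0)
Move 5: P1 pit4 -> P1=[3,4,0,6,0,2](3) P2=[2,5,7,7,4,6](0)
Move 6: P2 pit4 -> P1=[4,5,0,6,0,2](3) P2=[2,5,7,7,0,7](1)
Move 7: P2 pit1 -> P1=[4,5,0,6,0,2](3) P2=[2,0,8,8,1,8](2)

Answer: 4 5 0 6 0 2 3 2 0 8 8 1 8 2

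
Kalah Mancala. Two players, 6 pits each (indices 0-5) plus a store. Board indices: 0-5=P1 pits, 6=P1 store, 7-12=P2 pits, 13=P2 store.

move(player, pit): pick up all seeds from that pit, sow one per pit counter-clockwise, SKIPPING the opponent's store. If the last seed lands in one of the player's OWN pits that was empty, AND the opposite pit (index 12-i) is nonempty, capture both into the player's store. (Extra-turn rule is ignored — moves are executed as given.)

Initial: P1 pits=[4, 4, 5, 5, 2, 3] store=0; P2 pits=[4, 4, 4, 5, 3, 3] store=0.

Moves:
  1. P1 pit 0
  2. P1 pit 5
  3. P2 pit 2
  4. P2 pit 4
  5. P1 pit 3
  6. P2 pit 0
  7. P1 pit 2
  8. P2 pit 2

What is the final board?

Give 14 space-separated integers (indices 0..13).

Move 1: P1 pit0 -> P1=[0,5,6,6,3,3](0) P2=[4,4,4,5,3,3](0)
Move 2: P1 pit5 -> P1=[0,5,6,6,3,0](1) P2=[5,5,4,5,3,3](0)
Move 3: P2 pit2 -> P1=[0,5,6,6,3,0](1) P2=[5,5,0,6,4,4](1)
Move 4: P2 pit4 -> P1=[1,6,6,6,3,0](1) P2=[5,5,0,6,0,5](2)
Move 5: P1 pit3 -> P1=[1,6,6,0,4,1](2) P2=[6,6,1,6,0,5](2)
Move 6: P2 pit0 -> P1=[1,6,6,0,4,1](2) P2=[0,7,2,7,1,6](3)
Move 7: P1 pit2 -> P1=[1,6,0,1,5,2](3) P2=[1,8,2,7,1,6](3)
Move 8: P2 pit2 -> P1=[1,6,0,1,5,2](3) P2=[1,8,0,8,2,6](3)

Answer: 1 6 0 1 5 2 3 1 8 0 8 2 6 3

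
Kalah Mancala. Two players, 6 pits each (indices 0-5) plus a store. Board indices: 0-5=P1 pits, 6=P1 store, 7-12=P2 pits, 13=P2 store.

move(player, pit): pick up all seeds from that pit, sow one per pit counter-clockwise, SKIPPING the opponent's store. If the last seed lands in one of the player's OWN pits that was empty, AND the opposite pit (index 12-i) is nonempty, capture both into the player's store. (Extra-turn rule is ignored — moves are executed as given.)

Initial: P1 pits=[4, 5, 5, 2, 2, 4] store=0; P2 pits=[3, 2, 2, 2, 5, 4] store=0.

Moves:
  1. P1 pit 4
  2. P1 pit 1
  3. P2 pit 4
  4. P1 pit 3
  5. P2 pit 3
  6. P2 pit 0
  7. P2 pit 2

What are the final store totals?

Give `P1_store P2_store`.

Answer: 3 9

Derivation:
Move 1: P1 pit4 -> P1=[4,5,5,2,0,5](1) P2=[3,2,2,2,5,4](0)
Move 2: P1 pit1 -> P1=[4,0,6,3,1,6](2) P2=[3,2,2,2,5,4](0)
Move 3: P2 pit4 -> P1=[5,1,7,3,1,6](2) P2=[3,2,2,2,0,5](1)
Move 4: P1 pit3 -> P1=[5,1,7,0,2,7](3) P2=[3,2,2,2,0,5](1)
Move 5: P2 pit3 -> P1=[5,1,7,0,2,7](3) P2=[3,2,2,0,1,6](1)
Move 6: P2 pit0 -> P1=[5,1,0,0,2,7](3) P2=[0,3,3,0,1,6](9)
Move 7: P2 pit2 -> P1=[5,1,0,0,2,7](3) P2=[0,3,0,1,2,7](9)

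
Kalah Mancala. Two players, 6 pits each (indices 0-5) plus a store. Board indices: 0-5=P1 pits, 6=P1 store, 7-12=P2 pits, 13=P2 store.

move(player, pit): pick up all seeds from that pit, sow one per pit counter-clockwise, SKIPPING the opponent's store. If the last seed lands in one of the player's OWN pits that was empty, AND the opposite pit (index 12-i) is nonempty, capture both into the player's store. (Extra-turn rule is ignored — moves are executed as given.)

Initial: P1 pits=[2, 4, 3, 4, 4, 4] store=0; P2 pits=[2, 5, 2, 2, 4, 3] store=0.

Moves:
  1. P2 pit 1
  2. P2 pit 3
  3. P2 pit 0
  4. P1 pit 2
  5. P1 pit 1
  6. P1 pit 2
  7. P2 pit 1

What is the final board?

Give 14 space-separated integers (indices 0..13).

Move 1: P2 pit1 -> P1=[2,4,3,4,4,4](0) P2=[2,0,3,3,5,4](1)
Move 2: P2 pit3 -> P1=[2,4,3,4,4,4](0) P2=[2,0,3,0,6,5](2)
Move 3: P2 pit0 -> P1=[2,4,3,4,4,4](0) P2=[0,1,4,0,6,5](2)
Move 4: P1 pit2 -> P1=[2,4,0,5,5,5](0) P2=[0,1,4,0,6,5](2)
Move 5: P1 pit1 -> P1=[2,0,1,6,6,6](0) P2=[0,1,4,0,6,5](2)
Move 6: P1 pit2 -> P1=[2,0,0,7,6,6](0) P2=[0,1,4,0,6,5](2)
Move 7: P2 pit1 -> P1=[2,0,0,7,6,6](0) P2=[0,0,5,0,6,5](2)

Answer: 2 0 0 7 6 6 0 0 0 5 0 6 5 2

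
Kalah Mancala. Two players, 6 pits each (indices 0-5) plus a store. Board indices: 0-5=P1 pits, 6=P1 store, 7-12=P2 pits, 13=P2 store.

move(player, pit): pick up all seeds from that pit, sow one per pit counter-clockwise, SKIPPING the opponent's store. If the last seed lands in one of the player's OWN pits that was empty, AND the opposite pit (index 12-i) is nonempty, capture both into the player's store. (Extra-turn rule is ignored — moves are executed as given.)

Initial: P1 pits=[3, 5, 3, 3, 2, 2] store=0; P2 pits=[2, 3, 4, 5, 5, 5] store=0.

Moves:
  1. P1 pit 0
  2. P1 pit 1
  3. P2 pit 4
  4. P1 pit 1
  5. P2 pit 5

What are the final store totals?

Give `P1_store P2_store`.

Answer: 1 2

Derivation:
Move 1: P1 pit0 -> P1=[0,6,4,4,2,2](0) P2=[2,3,4,5,5,5](0)
Move 2: P1 pit1 -> P1=[0,0,5,5,3,3](1) P2=[3,3,4,5,5,5](0)
Move 3: P2 pit4 -> P1=[1,1,6,5,3,3](1) P2=[3,3,4,5,0,6](1)
Move 4: P1 pit1 -> P1=[1,0,7,5,3,3](1) P2=[3,3,4,5,0,6](1)
Move 5: P2 pit5 -> P1=[2,1,8,6,4,3](1) P2=[3,3,4,5,0,0](2)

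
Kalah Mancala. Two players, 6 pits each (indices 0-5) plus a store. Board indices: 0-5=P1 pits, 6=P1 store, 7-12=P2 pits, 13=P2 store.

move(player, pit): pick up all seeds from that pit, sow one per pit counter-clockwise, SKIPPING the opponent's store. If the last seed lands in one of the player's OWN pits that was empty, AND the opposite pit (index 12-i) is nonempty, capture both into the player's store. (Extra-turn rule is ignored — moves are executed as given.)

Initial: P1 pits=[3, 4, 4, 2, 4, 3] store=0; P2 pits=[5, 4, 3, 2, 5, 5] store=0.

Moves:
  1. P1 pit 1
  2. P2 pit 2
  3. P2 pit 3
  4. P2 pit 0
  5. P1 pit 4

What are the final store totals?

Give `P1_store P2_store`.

Answer: 1 1

Derivation:
Move 1: P1 pit1 -> P1=[3,0,5,3,5,4](0) P2=[5,4,3,2,5,5](0)
Move 2: P2 pit2 -> P1=[3,0,5,3,5,4](0) P2=[5,4,0,3,6,6](0)
Move 3: P2 pit3 -> P1=[3,0,5,3,5,4](0) P2=[5,4,0,0,7,7](1)
Move 4: P2 pit0 -> P1=[3,0,5,3,5,4](0) P2=[0,5,1,1,8,8](1)
Move 5: P1 pit4 -> P1=[3,0,5,3,0,5](1) P2=[1,6,2,1,8,8](1)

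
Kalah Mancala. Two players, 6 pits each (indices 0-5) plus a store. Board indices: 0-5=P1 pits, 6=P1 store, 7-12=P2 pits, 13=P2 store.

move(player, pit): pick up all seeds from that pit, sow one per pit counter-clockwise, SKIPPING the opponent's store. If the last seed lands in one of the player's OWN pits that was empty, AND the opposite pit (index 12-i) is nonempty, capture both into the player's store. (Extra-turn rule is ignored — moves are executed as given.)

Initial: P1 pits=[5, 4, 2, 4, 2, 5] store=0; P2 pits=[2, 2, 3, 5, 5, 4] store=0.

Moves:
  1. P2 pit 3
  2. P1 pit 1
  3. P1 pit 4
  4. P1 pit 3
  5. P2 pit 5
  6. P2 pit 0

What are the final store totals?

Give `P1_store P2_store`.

Answer: 3 2

Derivation:
Move 1: P2 pit3 -> P1=[6,5,2,4,2,5](0) P2=[2,2,3,0,6,5](1)
Move 2: P1 pit1 -> P1=[6,0,3,5,3,6](1) P2=[2,2,3,0,6,5](1)
Move 3: P1 pit4 -> P1=[6,0,3,5,0,7](2) P2=[3,2,3,0,6,5](1)
Move 4: P1 pit3 -> P1=[6,0,3,0,1,8](3) P2=[4,3,3,0,6,5](1)
Move 5: P2 pit5 -> P1=[7,1,4,1,1,8](3) P2=[4,3,3,0,6,0](2)
Move 6: P2 pit0 -> P1=[7,1,4,1,1,8](3) P2=[0,4,4,1,7,0](2)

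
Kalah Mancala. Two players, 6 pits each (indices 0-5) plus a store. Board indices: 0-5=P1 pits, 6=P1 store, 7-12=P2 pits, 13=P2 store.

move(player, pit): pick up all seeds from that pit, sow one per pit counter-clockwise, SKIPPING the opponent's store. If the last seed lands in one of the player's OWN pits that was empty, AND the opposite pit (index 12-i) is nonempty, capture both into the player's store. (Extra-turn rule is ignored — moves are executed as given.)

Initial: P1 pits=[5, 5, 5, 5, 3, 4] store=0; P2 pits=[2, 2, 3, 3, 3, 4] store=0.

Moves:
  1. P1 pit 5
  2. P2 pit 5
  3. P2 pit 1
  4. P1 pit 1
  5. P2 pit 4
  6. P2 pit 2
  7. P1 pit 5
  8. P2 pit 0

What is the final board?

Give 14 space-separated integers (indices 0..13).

Move 1: P1 pit5 -> P1=[5,5,5,5,3,0](1) P2=[3,3,4,3,3,4](0)
Move 2: P2 pit5 -> P1=[6,6,6,5,3,0](1) P2=[3,3,4,3,3,0](1)
Move 3: P2 pit1 -> P1=[6,6,6,5,3,0](1) P2=[3,0,5,4,4,0](1)
Move 4: P1 pit1 -> P1=[6,0,7,6,4,1](2) P2=[4,0,5,4,4,0](1)
Move 5: P2 pit4 -> P1=[7,1,7,6,4,1](2) P2=[4,0,5,4,0,1](2)
Move 6: P2 pit2 -> P1=[8,1,7,6,4,1](2) P2=[4,0,0,5,1,2](3)
Move 7: P1 pit5 -> P1=[8,1,7,6,4,0](3) P2=[4,0,0,5,1,2](3)
Move 8: P2 pit0 -> P1=[8,1,7,6,4,0](3) P2=[0,1,1,6,2,2](3)

Answer: 8 1 7 6 4 0 3 0 1 1 6 2 2 3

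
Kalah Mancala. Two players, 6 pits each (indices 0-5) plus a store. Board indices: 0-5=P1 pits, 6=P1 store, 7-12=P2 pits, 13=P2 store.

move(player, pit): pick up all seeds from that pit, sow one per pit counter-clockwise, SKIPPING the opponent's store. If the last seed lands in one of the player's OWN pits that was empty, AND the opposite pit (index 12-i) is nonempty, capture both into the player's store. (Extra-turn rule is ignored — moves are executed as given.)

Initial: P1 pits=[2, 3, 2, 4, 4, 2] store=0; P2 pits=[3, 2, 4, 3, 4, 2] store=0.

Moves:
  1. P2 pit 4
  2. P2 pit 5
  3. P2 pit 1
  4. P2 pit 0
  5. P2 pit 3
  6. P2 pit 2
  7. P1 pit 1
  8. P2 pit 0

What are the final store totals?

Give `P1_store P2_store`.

Answer: 1 4

Derivation:
Move 1: P2 pit4 -> P1=[3,4,2,4,4,2](0) P2=[3,2,4,3,0,3](1)
Move 2: P2 pit5 -> P1=[4,5,2,4,4,2](0) P2=[3,2,4,3,0,0](2)
Move 3: P2 pit1 -> P1=[4,5,2,4,4,2](0) P2=[3,0,5,4,0,0](2)
Move 4: P2 pit0 -> P1=[4,5,2,4,4,2](0) P2=[0,1,6,5,0,0](2)
Move 5: P2 pit3 -> P1=[5,6,2,4,4,2](0) P2=[0,1,6,0,1,1](3)
Move 6: P2 pit2 -> P1=[6,7,2,4,4,2](0) P2=[0,1,0,1,2,2](4)
Move 7: P1 pit1 -> P1=[6,0,3,5,5,3](1) P2=[1,2,0,1,2,2](4)
Move 8: P2 pit0 -> P1=[6,0,3,5,5,3](1) P2=[0,3,0,1,2,2](4)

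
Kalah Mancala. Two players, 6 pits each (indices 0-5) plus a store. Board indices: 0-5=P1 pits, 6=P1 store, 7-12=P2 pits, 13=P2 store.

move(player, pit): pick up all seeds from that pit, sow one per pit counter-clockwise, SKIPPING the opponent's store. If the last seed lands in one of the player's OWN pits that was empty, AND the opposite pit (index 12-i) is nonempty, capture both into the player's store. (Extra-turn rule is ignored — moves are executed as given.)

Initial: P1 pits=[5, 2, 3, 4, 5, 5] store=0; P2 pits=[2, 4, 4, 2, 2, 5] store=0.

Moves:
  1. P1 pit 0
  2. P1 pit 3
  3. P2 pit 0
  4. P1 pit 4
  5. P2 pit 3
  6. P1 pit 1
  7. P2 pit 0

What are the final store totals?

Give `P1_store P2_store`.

Move 1: P1 pit0 -> P1=[0,3,4,5,6,6](0) P2=[2,4,4,2,2,5](0)
Move 2: P1 pit3 -> P1=[0,3,4,0,7,7](1) P2=[3,5,4,2,2,5](0)
Move 3: P2 pit0 -> P1=[0,3,4,0,7,7](1) P2=[0,6,5,3,2,5](0)
Move 4: P1 pit4 -> P1=[0,3,4,0,0,8](2) P2=[1,7,6,4,3,5](0)
Move 5: P2 pit3 -> P1=[1,3,4,0,0,8](2) P2=[1,7,6,0,4,6](1)
Move 6: P1 pit1 -> P1=[1,0,5,1,0,8](10) P2=[1,0,6,0,4,6](1)
Move 7: P2 pit0 -> P1=[1,0,5,1,0,8](10) P2=[0,1,6,0,4,6](1)

Answer: 10 1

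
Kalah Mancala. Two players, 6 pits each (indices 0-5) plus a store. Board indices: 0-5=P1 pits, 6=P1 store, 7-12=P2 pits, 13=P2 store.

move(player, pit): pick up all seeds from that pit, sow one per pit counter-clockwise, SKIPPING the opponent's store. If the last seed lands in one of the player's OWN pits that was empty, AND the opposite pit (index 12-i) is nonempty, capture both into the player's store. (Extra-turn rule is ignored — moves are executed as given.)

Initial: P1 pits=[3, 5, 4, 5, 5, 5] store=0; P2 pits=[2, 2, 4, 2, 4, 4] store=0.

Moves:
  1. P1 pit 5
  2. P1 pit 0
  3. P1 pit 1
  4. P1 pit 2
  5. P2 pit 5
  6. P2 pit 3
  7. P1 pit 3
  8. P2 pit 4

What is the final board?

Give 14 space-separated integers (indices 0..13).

Answer: 2 2 2 1 8 3 4 6 5 6 1 0 2 3

Derivation:
Move 1: P1 pit5 -> P1=[3,5,4,5,5,0](1) P2=[3,3,5,3,4,4](0)
Move 2: P1 pit0 -> P1=[0,6,5,6,5,0](1) P2=[3,3,5,3,4,4](0)
Move 3: P1 pit1 -> P1=[0,0,6,7,6,1](2) P2=[4,3,5,3,4,4](0)
Move 4: P1 pit2 -> P1=[0,0,0,8,7,2](3) P2=[5,4,5,3,4,4](0)
Move 5: P2 pit5 -> P1=[1,1,1,8,7,2](3) P2=[5,4,5,3,4,0](1)
Move 6: P2 pit3 -> P1=[1,1,1,8,7,2](3) P2=[5,4,5,0,5,1](2)
Move 7: P1 pit3 -> P1=[1,1,1,0,8,3](4) P2=[6,5,6,1,6,1](2)
Move 8: P2 pit4 -> P1=[2,2,2,1,8,3](4) P2=[6,5,6,1,0,2](3)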